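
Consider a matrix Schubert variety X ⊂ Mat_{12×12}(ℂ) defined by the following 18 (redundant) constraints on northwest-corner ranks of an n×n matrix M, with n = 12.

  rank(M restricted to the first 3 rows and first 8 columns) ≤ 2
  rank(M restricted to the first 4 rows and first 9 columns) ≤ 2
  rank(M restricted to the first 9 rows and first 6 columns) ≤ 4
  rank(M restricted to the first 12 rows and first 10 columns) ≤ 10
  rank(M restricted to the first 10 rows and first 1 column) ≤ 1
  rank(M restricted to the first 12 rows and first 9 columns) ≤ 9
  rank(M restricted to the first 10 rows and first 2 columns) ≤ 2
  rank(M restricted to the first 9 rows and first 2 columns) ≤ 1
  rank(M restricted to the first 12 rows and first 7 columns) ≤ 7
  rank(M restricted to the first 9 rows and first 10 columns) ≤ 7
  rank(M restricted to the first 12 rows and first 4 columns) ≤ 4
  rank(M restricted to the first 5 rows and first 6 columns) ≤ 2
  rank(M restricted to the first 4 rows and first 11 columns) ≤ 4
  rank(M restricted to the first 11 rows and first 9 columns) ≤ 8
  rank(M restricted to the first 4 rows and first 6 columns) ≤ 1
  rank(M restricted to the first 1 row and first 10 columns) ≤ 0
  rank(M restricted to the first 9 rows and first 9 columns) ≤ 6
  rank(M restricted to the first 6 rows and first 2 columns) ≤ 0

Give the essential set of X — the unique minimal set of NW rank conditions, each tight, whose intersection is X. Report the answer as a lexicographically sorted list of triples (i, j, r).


The tightest implied rank at each (i,j), from the 18 conditions:

  i=1: 0, 0, 0, 0, 0, 0, 0, 0, 0, 0, 1, 1
  i=2: 0, 0, 1, 1, 1, 1, 1, 1, 1, 1, 2, 2
  i=3: 0, 0, 1, 1, 1, 1, 2, 2, 2, 2, 3, 3
  i=4: 0, 0, 1, 1, 1, 1, 2, 2, 2, 3, 4, 4
  i=5: 0, 0, 1, 2, 2, 2, 3, 3, 3, 4, 5, 5
  i=6: 0, 0, 1, 2, 3, 3, 4, 4, 4, 5, 6, 6
  i=7: 1, 1, 2, 3, 4, 4, 5, 5, 5, 6, 7, 7
  i=8: 1, 1, 2, 3, 4, 4, 5, 6, 6, 7, 8, 8
  i=9: 1, 1, 2, 3, 4, 4, 5, 6, 6, 7, 8, 9
  i=10: 1, 2, 3, 4, 5, 5, 6, 7, 7, 8, 9, 10
  i=11: 1, 2, 3, 4, 5, 6, 7, 8, 8, 9, 10, 11
  i=12: 1, 2, 3, 4, 5, 6, 7, 8, 9, 10, 11, 12

second differences of R give the permutation w = (11, 3, 7, 10, 4, 5, 1, 8, 12, 2, 6, 9).

7 SE-corners of the 33-cell Rothe diagram give Ess(w):

[(1, 10, 0), (4, 6, 1), (4, 9, 2), (6, 2, 0), (9, 2, 1), (9, 6, 4), (9, 9, 6)]


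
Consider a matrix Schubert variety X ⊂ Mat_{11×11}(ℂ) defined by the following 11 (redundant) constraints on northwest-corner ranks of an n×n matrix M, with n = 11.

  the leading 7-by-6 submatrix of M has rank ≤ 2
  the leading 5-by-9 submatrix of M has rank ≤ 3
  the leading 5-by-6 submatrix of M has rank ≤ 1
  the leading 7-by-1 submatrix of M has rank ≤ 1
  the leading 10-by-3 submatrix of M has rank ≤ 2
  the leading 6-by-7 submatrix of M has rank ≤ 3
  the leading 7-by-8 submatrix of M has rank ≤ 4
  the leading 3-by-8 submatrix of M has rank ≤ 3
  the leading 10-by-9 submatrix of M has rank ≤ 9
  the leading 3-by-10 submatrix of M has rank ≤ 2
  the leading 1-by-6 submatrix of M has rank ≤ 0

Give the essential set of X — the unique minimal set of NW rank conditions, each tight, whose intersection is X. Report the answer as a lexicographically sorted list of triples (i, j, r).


Reconstructing r_w from the 11 given conditions:

  R[1]: 0  0  0  0  0  0  1  1  1  1  1
  R[2]: 1  1  1  1  1  1  2  2  2  2  2
  R[3]: 1  1  1  1  1  1  2  2  2  2  3
  R[4]: 1  1  1  1  1  1  2  3  3  3  4
  R[5]: 1  1  1  1  1  1  2  3  3  4  5
  R[6]: 1  2  2  2  2  2  3  4  4  5  6
  R[7]: 1  2  2  2  2  2  3  4  5  6  7
  R[8]: 1  2  2  3  3  3  4  5  6  7  8
  R[9]: 1  2  2  3  4  4  5  6  7  8  9
  R[10]: 1  2  2  3  4  5  6  7  8  9  10
  R[11]: 1  2  3  4  5  6  7  8  9  10  11

hence w(1..11) = (7, 1, 11, 8, 10, 2, 9, 4, 5, 6, 3).

6 SE-corners of the 32-cell Rothe diagram give Ess(w):

[(1, 6, 0), (3, 10, 2), (5, 6, 1), (5, 9, 3), (7, 6, 2), (10, 3, 2)]


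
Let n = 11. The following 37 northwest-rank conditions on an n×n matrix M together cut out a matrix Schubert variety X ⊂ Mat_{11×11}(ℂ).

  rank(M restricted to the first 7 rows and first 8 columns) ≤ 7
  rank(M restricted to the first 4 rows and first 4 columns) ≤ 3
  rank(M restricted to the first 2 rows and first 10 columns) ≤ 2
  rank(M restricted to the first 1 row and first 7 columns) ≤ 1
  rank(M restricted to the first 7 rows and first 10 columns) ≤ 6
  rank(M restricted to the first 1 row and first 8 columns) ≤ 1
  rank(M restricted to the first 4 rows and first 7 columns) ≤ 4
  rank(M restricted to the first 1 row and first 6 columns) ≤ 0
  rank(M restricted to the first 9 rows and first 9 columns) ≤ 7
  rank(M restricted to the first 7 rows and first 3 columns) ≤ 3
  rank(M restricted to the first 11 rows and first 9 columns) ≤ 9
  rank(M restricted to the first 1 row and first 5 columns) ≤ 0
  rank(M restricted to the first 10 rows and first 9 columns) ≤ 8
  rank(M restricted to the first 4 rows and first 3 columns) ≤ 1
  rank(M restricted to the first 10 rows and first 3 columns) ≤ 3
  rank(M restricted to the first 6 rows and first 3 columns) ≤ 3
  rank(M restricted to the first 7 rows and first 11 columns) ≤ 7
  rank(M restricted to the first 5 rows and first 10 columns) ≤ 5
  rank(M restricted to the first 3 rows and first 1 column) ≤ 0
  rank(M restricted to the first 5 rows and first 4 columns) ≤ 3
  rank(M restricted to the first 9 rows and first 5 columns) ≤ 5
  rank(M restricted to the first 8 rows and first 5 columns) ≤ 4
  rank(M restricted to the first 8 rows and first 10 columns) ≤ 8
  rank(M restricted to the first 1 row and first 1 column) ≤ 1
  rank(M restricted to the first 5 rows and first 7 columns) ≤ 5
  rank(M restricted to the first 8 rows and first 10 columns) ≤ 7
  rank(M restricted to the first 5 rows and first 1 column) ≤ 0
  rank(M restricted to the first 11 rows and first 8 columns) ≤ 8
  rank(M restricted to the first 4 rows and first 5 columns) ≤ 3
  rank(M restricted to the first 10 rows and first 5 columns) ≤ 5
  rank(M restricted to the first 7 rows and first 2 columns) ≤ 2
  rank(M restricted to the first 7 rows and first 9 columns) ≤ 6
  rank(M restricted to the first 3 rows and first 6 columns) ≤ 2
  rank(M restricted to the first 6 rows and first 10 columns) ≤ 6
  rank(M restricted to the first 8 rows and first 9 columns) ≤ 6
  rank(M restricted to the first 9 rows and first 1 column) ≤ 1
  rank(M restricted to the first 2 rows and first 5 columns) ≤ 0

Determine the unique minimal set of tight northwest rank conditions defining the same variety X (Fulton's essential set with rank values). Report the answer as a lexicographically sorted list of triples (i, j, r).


Propagating the 37 rank bounds to every northwest block:

  i=1: 0, 0, 0, 0, 0, 0, 1, 1, 1, 1, 1
  i=2: 0, 0, 0, 0, 0, 1, 2, 2, 2, 2, 2
  i=3: 0, 1, 1, 1, 1, 2, 3, 3, 3, 3, 3
  i=4: 0, 1, 1, 2, 2, 3, 4, 4, 4, 4, 4
  i=5: 0, 1, 2, 3, 3, 4, 5, 5, 5, 5, 5
  i=6: 1, 2, 3, 4, 4, 5, 6, 6, 6, 6, 6
  i=7: 1, 2, 3, 4, 4, 5, 6, 6, 6, 6, 7
  i=8: 1, 2, 3, 4, 4, 5, 6, 6, 6, 7, 8
  i=9: 1, 2, 3, 4, 5, 6, 7, 7, 7, 8, 9
  i=10: 1, 2, 3, 4, 5, 6, 7, 8, 8, 9, 10
  i=11: 1, 2, 3, 4, 5, 6, 7, 8, 9, 10, 11

reading off 1-entries of Δ²R: w = (7, 6, 2, 4, 3, 1, 11, 10, 5, 8, 9).

Rothe diagram D(w) (22 cells), 7 SE-corners (essential conditions):

[(1, 6, 0), (2, 5, 0), (4, 3, 1), (5, 1, 0), (7, 10, 6), (8, 5, 4), (8, 9, 6)]


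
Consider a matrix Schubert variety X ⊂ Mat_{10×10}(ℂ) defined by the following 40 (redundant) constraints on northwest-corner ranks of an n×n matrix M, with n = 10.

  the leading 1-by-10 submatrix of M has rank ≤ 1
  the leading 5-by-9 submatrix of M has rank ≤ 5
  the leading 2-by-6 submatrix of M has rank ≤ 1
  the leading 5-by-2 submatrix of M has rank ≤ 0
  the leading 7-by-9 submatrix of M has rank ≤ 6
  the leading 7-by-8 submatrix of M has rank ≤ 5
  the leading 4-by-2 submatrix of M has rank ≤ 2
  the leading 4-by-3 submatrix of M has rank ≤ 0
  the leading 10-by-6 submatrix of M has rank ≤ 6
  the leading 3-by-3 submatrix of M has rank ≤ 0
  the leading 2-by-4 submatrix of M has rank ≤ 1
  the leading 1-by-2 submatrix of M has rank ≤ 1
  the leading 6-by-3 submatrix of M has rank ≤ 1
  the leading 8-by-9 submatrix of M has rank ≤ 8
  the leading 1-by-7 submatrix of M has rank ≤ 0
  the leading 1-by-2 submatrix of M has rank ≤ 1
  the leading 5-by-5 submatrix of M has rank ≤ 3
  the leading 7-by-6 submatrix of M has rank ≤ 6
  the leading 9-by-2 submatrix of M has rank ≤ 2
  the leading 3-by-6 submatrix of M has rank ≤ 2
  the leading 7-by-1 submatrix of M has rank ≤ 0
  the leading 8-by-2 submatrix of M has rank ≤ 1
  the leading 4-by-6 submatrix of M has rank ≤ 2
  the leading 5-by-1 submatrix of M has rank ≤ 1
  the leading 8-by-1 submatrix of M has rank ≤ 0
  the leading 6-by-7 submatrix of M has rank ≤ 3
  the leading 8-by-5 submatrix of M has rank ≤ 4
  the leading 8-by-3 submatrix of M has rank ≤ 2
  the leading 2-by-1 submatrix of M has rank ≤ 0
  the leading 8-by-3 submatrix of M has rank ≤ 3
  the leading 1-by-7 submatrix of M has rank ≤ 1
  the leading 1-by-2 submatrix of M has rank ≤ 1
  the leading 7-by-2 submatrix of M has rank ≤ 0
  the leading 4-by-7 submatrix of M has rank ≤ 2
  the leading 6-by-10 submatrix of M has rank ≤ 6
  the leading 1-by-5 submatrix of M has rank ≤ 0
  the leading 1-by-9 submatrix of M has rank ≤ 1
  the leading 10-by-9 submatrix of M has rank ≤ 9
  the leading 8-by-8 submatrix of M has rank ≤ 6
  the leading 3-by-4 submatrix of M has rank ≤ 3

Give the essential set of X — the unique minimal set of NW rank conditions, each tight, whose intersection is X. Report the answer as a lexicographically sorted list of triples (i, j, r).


The tightest implied rank at each (i,j), from the 40 conditions:

  R[1]: 0, 0, 0, 0, 0, 0, 0, 1, 1, 1
  R[2]: 0, 0, 0, 1, 1, 1, 1, 2, 2, 2
  R[3]: 0, 0, 0, 1, 2, 2, 2, 3, 3, 3
  R[4]: 0, 0, 0, 1, 2, 2, 2, 3, 4, 4
  R[5]: 0, 0, 1, 2, 3, 3, 3, 4, 5, 5
  R[6]: 0, 0, 1, 2, 3, 3, 3, 4, 5, 6
  R[7]: 0, 0, 1, 2, 3, 4, 4, 5, 6, 7
  R[8]: 0, 1, 2, 3, 4, 5, 5, 6, 7, 8
  R[9]: 1, 2, 3, 4, 5, 6, 6, 7, 8, 9
  R[10]: 1, 2, 3, 4, 5, 6, 7, 8, 9, 10

hence w(1..10) = (8, 4, 5, 9, 3, 10, 6, 2, 1, 7).

|D(w)|=27, |Ess(w)|=6:

[(1, 7, 0), (4, 3, 0), (4, 7, 2), (6, 7, 3), (7, 2, 0), (8, 1, 0)]


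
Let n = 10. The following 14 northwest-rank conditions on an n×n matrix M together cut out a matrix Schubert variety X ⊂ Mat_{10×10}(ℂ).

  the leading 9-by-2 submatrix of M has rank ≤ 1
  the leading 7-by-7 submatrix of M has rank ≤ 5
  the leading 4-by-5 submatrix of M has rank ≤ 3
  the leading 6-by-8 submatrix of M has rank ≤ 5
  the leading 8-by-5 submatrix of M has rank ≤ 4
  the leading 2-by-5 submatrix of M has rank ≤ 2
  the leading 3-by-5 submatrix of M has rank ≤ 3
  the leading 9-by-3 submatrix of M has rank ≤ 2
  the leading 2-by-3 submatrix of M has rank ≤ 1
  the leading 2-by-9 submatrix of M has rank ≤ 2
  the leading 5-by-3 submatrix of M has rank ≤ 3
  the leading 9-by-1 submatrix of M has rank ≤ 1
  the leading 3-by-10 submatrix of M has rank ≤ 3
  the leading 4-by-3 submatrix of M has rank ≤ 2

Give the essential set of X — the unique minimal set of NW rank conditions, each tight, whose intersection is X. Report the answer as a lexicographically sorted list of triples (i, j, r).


Recovering R(i,j) via the rank-extension bound from the 14 conditions:

  1, 1, 1, 1, 1, 1, 1, 1, 1, 1
  1, 1, 1, 2, 2, 2, 2, 2, 2, 2
  1, 1, 2, 3, 3, 3, 3, 3, 3, 3
  1, 1, 2, 3, 3, 4, 4, 4, 4, 4
  1, 1, 2, 3, 4, 5, 5, 5, 5, 5
  1, 1, 2, 3, 4, 5, 5, 5, 6, 6
  1, 1, 2, 3, 4, 5, 5, 6, 7, 7
  1, 1, 2, 3, 4, 5, 6, 7, 8, 8
  1, 1, 2, 3, 4, 5, 6, 7, 8, 9
  1, 2, 3, 4, 5, 6, 7, 8, 9, 10

reading off 1-entries of Δ²R: w = (1, 4, 3, 6, 5, 9, 8, 7, 10, 2).

D(w) has 13 cells with 5 SE-corners; essential set:

[(2, 3, 1), (4, 5, 3), (6, 8, 5), (7, 7, 5), (9, 2, 1)]


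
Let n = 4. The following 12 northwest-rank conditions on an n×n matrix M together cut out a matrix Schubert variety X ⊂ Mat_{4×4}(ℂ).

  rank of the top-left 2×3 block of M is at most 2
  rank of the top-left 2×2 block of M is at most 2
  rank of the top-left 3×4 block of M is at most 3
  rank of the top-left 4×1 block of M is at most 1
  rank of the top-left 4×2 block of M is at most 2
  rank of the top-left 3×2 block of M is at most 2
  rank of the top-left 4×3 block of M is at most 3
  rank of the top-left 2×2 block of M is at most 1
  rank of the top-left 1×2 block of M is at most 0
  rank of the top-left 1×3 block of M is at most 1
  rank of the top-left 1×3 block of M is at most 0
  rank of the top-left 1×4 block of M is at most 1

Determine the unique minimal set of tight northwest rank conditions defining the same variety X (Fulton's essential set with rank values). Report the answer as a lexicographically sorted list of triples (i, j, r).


Propagating the 12 rank bounds to every northwest block:

  i=1: 0  0  0  1
  i=2: 1  1  1  2
  i=3: 1  2  2  3
  i=4: 1  2  3  4

hence w(1..4) = (4, 1, 2, 3).

|D(w)|=3, |Ess(w)|=1:

[(1, 3, 0)]


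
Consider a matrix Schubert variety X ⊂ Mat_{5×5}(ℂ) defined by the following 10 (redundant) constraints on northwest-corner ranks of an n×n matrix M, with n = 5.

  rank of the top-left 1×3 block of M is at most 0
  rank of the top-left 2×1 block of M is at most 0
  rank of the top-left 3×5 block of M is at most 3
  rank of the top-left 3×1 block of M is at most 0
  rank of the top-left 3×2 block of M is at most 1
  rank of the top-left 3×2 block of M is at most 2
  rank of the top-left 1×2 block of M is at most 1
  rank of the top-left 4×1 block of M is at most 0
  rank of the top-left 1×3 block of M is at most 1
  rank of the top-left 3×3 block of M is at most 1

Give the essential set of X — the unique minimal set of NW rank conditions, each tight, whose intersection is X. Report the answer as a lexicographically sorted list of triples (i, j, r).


Rank table r_w(5×5) implied by the 10 constraints:

  i=1: 0, 0, 0, 1, 1
  i=2: 0, 1, 1, 2, 2
  i=3: 0, 1, 1, 2, 3
  i=4: 0, 1, 2, 3, 4
  i=5: 1, 2, 3, 4, 5

hence w(1..5) = (4, 2, 5, 3, 1).

Rothe diagram D(w) (7 cells), 3 SE-corners (essential conditions):

[(1, 3, 0), (3, 3, 1), (4, 1, 0)]


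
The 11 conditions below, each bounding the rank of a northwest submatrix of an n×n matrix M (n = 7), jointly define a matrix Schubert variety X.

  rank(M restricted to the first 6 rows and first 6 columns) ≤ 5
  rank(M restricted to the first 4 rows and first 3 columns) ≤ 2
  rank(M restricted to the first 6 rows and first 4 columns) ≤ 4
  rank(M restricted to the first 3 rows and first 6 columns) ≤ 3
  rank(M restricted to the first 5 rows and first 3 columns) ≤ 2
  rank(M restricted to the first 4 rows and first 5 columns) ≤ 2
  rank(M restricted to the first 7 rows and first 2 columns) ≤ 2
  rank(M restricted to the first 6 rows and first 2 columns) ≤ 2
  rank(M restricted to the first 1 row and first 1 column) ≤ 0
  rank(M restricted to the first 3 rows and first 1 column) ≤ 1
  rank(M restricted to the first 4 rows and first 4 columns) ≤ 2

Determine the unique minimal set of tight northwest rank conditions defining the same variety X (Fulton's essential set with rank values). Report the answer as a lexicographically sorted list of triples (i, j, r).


Reconstructing r_w from the 11 given conditions:

  row 1: 0, 1, 1, 1, 1, 1, 1
  row 2: 1, 2, 2, 2, 2, 2, 2
  row 3: 1, 2, 2, 2, 2, 3, 3
  row 4: 1, 2, 2, 2, 2, 3, 4
  row 5: 1, 2, 2, 3, 3, 4, 5
  row 6: 1, 2, 3, 4, 4, 5, 6
  row 7: 1, 2, 3, 4, 5, 6, 7

second differences of R give the permutation w = (2, 1, 6, 7, 4, 3, 5).

3 SE-corners of the 8-cell Rothe diagram give Ess(w):

[(1, 1, 0), (4, 5, 2), (5, 3, 2)]


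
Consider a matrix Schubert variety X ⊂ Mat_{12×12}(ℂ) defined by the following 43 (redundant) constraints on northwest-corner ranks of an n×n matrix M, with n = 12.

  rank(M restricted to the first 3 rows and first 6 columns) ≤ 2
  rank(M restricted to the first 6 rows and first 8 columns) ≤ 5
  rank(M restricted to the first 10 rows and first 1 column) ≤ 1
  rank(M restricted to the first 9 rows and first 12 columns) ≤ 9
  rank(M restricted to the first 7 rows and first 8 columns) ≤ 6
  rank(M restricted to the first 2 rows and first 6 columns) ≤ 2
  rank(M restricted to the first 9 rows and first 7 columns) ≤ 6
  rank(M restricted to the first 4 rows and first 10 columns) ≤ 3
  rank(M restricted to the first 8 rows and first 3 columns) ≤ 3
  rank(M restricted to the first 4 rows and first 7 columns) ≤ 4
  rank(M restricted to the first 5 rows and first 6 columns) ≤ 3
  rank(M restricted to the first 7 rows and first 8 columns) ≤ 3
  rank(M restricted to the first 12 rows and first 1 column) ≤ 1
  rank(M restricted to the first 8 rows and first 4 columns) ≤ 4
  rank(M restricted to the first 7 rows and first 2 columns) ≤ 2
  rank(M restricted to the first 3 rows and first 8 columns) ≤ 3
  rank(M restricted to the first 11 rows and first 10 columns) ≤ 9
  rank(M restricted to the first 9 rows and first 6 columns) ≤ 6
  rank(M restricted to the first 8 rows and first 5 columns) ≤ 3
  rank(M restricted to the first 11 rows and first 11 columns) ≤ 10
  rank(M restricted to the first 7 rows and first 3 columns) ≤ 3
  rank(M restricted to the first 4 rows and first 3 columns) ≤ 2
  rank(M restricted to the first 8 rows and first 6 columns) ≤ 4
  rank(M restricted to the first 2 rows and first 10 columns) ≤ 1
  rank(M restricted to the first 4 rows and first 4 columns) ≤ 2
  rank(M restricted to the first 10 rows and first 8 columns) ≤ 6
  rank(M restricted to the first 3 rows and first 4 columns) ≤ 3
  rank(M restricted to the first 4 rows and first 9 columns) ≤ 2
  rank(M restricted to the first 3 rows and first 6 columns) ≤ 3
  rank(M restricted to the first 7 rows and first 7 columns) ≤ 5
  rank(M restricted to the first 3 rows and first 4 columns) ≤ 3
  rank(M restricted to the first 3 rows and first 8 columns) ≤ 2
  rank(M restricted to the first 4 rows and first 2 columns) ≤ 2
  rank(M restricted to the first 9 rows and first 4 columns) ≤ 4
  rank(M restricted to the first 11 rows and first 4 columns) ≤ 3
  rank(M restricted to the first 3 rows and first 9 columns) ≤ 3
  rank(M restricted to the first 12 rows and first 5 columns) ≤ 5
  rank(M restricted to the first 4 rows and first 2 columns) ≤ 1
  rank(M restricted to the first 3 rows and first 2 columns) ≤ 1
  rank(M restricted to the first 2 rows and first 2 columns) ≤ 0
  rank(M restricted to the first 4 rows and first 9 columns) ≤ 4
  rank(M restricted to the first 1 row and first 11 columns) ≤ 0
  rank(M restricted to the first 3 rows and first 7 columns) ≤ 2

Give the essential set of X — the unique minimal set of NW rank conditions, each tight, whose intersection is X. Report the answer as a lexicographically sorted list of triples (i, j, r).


Reconstructing r_w from the 43 given conditions:

  i=1: 0 | 0 | 0 | 0 | 0 | 0 | 0 | 0 | 0 | 0 | 0 | 1
  i=2: 0 | 0 | 1 | 1 | 1 | 1 | 1 | 1 | 1 | 1 | 1 | 2
  i=3: 1 | 1 | 2 | 2 | 2 | 2 | 2 | 2 | 2 | 2 | 2 | 3
  i=4: 1 | 1 | 2 | 2 | 2 | 2 | 2 | 2 | 2 | 3 | 3 | 4
  i=5: 1 | 2 | 3 | 3 | 3 | 3 | 3 | 3 | 3 | 4 | 4 | 5
  i=6: 1 | 2 | 3 | 3 | 3 | 3 | 3 | 3 | 4 | 5 | 5 | 6
  i=7: 1 | 2 | 3 | 3 | 3 | 3 | 3 | 3 | 4 | 5 | 6 | 7
  i=8: 1 | 2 | 3 | 3 | 3 | 4 | 4 | 4 | 5 | 6 | 7 | 8
  i=9: 1 | 2 | 3 | 3 | 4 | 5 | 5 | 5 | 6 | 7 | 8 | 9
  i=10: 1 | 2 | 3 | 3 | 4 | 5 | 6 | 6 | 7 | 8 | 9 | 10
  i=11: 1 | 2 | 3 | 3 | 4 | 5 | 6 | 7 | 8 | 9 | 10 | 11
  i=12: 1 | 2 | 3 | 4 | 5 | 6 | 7 | 8 | 9 | 10 | 11 | 12

giving w = (12, 3, 1, 10, 2, 9, 11, 6, 5, 7, 8, 4) via Δ²R.

D(w) has 35 cells with 7 SE-corners; essential set:

[(1, 11, 0), (2, 2, 0), (4, 2, 1), (4, 9, 2), (7, 8, 3), (8, 5, 3), (11, 4, 3)]


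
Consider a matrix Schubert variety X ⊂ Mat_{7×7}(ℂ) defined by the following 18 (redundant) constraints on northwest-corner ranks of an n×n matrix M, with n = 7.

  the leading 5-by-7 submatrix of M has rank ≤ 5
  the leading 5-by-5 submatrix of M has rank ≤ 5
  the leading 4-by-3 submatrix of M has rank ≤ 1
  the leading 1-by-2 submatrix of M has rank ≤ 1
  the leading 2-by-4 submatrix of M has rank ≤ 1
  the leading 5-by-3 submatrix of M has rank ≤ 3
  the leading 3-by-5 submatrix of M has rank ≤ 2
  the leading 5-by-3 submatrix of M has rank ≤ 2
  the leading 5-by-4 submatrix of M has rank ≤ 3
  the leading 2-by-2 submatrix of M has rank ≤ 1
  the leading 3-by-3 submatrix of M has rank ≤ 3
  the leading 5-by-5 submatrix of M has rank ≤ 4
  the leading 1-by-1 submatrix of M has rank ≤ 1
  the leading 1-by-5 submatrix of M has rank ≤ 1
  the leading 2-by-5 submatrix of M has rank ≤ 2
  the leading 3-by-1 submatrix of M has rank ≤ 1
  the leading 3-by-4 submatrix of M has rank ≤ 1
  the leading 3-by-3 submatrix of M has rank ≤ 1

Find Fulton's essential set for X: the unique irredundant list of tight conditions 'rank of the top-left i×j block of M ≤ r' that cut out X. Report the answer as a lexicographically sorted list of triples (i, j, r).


Reconstructing r_w from the 18 given conditions:

  R[1]: 1 1 1 1 1 1 1
  R[2]: 1 1 1 1 2 2 2
  R[3]: 1 1 1 1 2 3 3
  R[4]: 1 1 1 2 3 4 4
  R[5]: 1 2 2 3 4 5 5
  R[6]: 1 2 3 4 5 6 6
  R[7]: 1 2 3 4 5 6 7

giving w = (1, 5, 6, 4, 2, 3, 7) via Δ²R.

Rothe diagram D(w) (8 cells), 2 SE-corners (essential conditions):

[(3, 4, 1), (4, 3, 1)]


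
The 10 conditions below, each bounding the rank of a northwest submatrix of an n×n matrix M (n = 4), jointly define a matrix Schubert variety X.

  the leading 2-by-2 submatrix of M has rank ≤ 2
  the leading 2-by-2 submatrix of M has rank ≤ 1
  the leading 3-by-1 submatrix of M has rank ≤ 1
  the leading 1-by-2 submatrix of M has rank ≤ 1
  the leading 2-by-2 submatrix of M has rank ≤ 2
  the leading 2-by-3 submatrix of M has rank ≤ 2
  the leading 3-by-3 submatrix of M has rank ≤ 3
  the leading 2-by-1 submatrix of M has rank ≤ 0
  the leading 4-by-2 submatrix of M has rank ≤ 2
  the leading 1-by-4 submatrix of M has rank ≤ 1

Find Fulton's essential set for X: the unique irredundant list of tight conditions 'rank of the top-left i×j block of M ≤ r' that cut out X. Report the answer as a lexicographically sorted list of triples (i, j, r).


Reconstructing r_w from the 10 given conditions:

  0  1  1  1
  0  1  2  2
  1  2  3  3
  1  2  3  4

second differences of R give the permutation w = (2, 3, 1, 4).

Rothe diagram D(w) (2 cells), 1 SE-corner (essential condition):

[(2, 1, 0)]


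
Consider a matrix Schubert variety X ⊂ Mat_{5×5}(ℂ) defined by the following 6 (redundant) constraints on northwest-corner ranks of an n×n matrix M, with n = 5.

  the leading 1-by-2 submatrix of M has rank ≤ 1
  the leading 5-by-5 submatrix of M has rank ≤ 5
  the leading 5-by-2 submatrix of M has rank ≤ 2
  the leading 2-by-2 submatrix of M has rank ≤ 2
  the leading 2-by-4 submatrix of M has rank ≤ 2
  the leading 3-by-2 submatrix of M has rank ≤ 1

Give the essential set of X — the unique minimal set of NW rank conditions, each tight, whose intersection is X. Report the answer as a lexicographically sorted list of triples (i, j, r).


The tightest implied rank at each (i,j), from the 6 conditions:

  row 1: 1 1 1 1 1
  row 2: 1 1 2 2 2
  row 3: 1 1 2 3 3
  row 4: 1 2 3 4 4
  row 5: 1 2 3 4 5

the unique w with this rank table is (1, 3, 4, 2, 5).

ℓ(w)=2; the 1 essential cell (i,j,r):

[(3, 2, 1)]


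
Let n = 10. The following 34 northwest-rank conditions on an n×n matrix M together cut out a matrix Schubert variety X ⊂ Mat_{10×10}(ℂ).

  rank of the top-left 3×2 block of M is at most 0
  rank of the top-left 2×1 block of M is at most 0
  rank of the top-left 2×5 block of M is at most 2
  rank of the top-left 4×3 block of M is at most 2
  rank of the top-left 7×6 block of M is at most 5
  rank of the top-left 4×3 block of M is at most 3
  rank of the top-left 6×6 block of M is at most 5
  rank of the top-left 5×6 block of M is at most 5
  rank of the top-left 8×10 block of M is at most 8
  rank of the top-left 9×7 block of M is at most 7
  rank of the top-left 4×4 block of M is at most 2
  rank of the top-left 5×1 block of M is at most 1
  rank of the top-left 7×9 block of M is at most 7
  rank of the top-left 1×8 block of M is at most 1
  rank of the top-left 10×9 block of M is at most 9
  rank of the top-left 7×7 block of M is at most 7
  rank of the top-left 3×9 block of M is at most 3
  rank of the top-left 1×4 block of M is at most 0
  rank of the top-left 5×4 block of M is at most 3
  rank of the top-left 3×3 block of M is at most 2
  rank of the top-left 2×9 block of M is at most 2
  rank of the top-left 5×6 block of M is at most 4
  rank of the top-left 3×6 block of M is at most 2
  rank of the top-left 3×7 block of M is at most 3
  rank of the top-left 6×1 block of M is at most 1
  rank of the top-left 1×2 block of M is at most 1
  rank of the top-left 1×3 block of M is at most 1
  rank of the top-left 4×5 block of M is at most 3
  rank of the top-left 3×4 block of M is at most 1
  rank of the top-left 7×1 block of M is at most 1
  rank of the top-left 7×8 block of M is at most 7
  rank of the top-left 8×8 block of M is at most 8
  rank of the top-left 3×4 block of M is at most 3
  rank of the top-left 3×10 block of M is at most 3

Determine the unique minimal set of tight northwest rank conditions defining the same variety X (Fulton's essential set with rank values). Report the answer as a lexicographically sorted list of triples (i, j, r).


The tightest implied rank at each (i,j), from the 34 conditions:

  0  0  0  0  1  1  1  1  1  1
  0  0  1  1  2  2  2  2  2  2
  0  0  1  1  2  2  3  3  3  3
  1  1  2  2  3  3  4  4  4  4
  1  2  3  3  4  4  5  5  5  5
  1  2  3  4  5  5  6  6  6  6
  1  2  3  4  5  5  6  7  7  7
  1  2  3  4  5  6  7  8  8  8
  1  2  3  4  5  6  7  8  9  9
  1  2  3  4  5  6  7  8  9  10

giving w = (5, 3, 7, 1, 2, 4, 8, 6, 9, 10) via Δ²R.

5 SE-corners of the 11-cell Rothe diagram give Ess(w):

[(1, 4, 0), (3, 2, 0), (3, 4, 1), (3, 6, 2), (7, 6, 5)]


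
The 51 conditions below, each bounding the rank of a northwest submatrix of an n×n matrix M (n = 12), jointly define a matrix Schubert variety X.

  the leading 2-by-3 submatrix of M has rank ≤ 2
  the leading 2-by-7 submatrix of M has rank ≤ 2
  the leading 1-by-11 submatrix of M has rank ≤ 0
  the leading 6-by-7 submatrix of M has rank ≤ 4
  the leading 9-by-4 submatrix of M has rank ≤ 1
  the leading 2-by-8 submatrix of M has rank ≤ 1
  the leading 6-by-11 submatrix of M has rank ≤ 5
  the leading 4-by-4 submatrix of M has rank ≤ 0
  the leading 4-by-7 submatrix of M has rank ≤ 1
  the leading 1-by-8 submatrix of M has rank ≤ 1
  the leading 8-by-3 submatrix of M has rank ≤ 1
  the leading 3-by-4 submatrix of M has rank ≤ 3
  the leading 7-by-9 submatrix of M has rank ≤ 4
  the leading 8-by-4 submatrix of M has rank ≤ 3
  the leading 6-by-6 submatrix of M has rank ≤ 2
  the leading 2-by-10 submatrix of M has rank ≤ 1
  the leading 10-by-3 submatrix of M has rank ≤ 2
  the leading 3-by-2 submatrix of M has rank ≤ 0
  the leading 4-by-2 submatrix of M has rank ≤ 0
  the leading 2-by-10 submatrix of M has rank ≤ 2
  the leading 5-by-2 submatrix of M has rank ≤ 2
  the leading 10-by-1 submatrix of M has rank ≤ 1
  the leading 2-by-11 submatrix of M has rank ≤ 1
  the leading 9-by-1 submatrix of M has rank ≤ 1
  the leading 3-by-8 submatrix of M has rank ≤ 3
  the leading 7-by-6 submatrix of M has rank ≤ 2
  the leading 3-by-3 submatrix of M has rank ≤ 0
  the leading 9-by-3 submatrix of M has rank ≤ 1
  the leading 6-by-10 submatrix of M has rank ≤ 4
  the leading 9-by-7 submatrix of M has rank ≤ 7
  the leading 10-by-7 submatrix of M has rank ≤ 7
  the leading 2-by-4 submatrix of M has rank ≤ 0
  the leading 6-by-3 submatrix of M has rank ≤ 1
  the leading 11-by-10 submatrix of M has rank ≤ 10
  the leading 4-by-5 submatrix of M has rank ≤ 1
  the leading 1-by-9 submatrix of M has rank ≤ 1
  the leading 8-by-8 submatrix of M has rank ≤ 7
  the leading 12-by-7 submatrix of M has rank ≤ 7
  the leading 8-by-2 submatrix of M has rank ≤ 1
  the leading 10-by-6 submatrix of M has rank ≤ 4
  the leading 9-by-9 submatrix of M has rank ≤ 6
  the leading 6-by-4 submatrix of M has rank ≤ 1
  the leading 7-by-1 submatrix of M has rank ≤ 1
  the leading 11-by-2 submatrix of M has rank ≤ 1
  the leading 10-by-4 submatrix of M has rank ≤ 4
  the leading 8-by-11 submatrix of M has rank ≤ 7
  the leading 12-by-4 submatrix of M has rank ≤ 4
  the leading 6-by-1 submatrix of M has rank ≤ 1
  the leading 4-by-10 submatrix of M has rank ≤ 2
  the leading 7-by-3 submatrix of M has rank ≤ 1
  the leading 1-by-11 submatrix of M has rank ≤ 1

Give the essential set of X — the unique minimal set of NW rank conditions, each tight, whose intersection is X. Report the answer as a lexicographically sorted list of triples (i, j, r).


The tightest implied rank at each (i,j), from the 51 conditions:

  row 1: 0, 0, 0, 0, 0, 0, 0, 0, 0, 0, 0, 1
  row 2: 0, 0, 0, 0, 1, 1, 1, 1, 1, 1, 1, 2
  row 3: 0, 0, 0, 0, 1, 1, 1, 2, 2, 2, 2, 3
  row 4: 0, 0, 0, 0, 1, 1, 1, 2, 2, 2, 3, 4
  row 5: 1, 1, 1, 1, 2, 2, 2, 3, 3, 3, 4, 5
  row 6: 1, 1, 1, 1, 2, 2, 3, 4, 4, 4, 5, 6
  row 7: 1, 1, 1, 1, 2, 2, 3, 4, 4, 5, 6, 7
  row 8: 1, 1, 1, 1, 2, 3, 4, 5, 5, 6, 7, 8
  row 9: 1, 1, 1, 1, 2, 3, 4, 5, 6, 7, 8, 9
  row 10: 1, 1, 2, 2, 3, 4, 5, 6, 7, 8, 9, 10
  row 11: 1, 1, 2, 3, 4, 5, 6, 7, 8, 9, 10, 11
  row 12: 1, 2, 3, 4, 5, 6, 7, 8, 9, 10, 11, 12

giving w = (12, 5, 8, 11, 1, 7, 10, 6, 9, 3, 4, 2) via Δ²R.

ℓ(w)=46; the 8 essential cells (i,j,r):

[(1, 11, 0), (4, 4, 0), (4, 7, 1), (4, 10, 2), (7, 6, 2), (7, 9, 4), (9, 4, 1), (11, 2, 1)]


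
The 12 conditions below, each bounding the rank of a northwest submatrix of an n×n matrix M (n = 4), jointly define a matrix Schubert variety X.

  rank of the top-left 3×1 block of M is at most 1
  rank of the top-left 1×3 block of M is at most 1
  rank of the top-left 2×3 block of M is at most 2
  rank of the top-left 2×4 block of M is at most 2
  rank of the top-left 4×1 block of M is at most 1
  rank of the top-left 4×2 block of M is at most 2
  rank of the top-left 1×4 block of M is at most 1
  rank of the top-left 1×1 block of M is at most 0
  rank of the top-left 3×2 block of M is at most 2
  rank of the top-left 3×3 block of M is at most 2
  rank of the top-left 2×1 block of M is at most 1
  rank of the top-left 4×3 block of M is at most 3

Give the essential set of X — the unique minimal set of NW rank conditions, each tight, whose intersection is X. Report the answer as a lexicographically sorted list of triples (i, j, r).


Rank table r_w(4×4) implied by the 12 constraints:

  i=1: 0 1 1 1
  i=2: 1 2 2 2
  i=3: 1 2 2 3
  i=4: 1 2 3 4

hence w(1..4) = (2, 1, 4, 3).

ℓ(w)=2; the 2 essential cells (i,j,r):

[(1, 1, 0), (3, 3, 2)]


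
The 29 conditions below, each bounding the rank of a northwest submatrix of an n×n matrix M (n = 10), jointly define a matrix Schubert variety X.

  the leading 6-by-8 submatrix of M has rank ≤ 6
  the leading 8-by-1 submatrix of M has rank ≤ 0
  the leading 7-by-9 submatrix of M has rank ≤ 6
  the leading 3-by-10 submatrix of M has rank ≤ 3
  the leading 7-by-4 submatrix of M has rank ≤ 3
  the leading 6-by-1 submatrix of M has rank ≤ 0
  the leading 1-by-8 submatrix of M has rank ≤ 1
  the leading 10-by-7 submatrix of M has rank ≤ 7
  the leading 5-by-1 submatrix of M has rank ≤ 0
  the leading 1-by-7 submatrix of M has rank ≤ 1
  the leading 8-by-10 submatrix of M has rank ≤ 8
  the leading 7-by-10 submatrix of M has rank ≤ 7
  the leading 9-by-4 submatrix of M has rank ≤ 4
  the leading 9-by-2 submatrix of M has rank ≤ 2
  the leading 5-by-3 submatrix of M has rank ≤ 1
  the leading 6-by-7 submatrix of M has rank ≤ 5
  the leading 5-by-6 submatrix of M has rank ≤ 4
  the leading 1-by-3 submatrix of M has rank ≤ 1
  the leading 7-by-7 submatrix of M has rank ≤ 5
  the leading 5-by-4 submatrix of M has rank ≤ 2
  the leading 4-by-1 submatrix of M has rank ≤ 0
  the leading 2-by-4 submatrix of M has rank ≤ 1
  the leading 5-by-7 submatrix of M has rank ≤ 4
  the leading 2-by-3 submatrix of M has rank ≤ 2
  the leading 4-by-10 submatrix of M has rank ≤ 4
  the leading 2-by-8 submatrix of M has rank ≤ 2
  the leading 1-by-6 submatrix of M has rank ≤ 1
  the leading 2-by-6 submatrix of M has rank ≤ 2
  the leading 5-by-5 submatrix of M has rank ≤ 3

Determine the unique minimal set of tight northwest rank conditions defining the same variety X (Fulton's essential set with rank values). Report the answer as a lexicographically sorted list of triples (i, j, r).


Propagating the 29 rank bounds to every northwest block:

  row 1: 0 1 1 1 1 1 1 1 1 1
  row 2: 0 1 1 1 2 2 2 2 2 2
  row 3: 0 1 1 2 3 3 3 3 3 3
  row 4: 0 1 1 2 3 4 4 4 4 4
  row 5: 0 1 1 2 3 4 4 5 5 5
  row 6: 0 1 2 3 4 5 5 6 6 6
  row 7: 0 1 2 3 4 5 5 6 6 7
  row 8: 0 1 2 3 4 5 6 7 7 8
  row 9: 1 2 3 4 5 6 7 8 8 9
  row 10: 1 2 3 4 5 6 7 8 9 10

reading off 1-entries of Δ²R: w = (2, 5, 4, 6, 8, 3, 10, 7, 1, 9).

ℓ(w)=16; the 6 essential cells (i,j,r):

[(2, 4, 1), (5, 3, 1), (5, 7, 4), (7, 7, 5), (7, 9, 6), (8, 1, 0)]


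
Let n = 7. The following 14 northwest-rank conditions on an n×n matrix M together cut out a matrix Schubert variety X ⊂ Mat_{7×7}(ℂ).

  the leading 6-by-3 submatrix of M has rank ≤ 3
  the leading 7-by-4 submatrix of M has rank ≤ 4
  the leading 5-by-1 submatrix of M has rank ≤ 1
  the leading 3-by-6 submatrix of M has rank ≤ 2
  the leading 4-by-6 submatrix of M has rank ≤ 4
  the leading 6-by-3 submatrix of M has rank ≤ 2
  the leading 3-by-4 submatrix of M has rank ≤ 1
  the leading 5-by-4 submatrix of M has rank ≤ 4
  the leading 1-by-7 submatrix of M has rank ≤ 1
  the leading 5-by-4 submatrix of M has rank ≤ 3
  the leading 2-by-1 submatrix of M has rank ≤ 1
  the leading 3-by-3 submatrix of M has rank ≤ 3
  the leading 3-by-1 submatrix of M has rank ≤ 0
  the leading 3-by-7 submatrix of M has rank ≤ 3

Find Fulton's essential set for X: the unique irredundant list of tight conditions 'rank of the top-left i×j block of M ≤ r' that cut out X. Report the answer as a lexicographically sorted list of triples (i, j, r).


The tightest implied rank at each (i,j), from the 14 conditions:

  row 1: 0 | 1 | 1 | 1 | 1 | 1 | 1
  row 2: 0 | 1 | 1 | 1 | 2 | 2 | 2
  row 3: 0 | 1 | 1 | 1 | 2 | 2 | 3
  row 4: 1 | 2 | 2 | 2 | 3 | 3 | 4
  row 5: 1 | 2 | 2 | 3 | 4 | 4 | 5
  row 6: 1 | 2 | 2 | 3 | 4 | 5 | 6
  row 7: 1 | 2 | 3 | 4 | 5 | 6 | 7

giving w = (2, 5, 7, 1, 4, 6, 3) via Δ²R.

Rothe diagram D(w) (10 cells), 4 SE-corners (essential conditions):

[(3, 1, 0), (3, 4, 1), (3, 6, 2), (6, 3, 2)]


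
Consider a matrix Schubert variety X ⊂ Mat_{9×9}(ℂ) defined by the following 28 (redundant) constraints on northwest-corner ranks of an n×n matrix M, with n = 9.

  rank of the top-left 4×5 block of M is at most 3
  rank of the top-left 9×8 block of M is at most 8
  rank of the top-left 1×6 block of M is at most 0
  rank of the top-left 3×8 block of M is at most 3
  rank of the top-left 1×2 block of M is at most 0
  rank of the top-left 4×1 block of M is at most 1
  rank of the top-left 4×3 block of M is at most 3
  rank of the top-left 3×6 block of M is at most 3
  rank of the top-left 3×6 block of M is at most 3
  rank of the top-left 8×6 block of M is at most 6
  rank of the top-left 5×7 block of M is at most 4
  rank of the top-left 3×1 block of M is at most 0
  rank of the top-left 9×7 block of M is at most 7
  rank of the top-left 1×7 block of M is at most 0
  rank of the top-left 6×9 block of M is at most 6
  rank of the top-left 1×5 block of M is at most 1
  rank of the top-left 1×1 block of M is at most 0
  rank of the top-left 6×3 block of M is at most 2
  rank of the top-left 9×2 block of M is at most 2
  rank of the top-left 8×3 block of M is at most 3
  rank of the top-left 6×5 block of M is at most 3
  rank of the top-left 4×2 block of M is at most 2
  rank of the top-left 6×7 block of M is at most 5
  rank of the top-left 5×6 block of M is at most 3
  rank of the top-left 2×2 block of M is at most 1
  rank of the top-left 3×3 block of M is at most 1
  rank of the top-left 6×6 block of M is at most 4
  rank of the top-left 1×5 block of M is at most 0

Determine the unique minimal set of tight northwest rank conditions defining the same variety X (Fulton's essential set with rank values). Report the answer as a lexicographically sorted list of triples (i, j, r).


Reconstructing r_w from the 28 given conditions:

  R[1]: 0 0 0 0 0 0 0 1 1
  R[2]: 0 1 1 1 1 1 1 2 2
  R[3]: 0 1 1 2 2 2 2 3 3
  R[4]: 1 2 2 3 3 3 3 4 4
  R[5]: 1 2 2 3 3 3 4 5 5
  R[6]: 1 2 2 3 3 4 5 6 6
  R[7]: 1 2 3 4 4 5 6 7 7
  R[8]: 1 2 3 4 5 6 7 8 8
  R[9]: 1 2 3 4 5 6 7 8 9

so w = (8, 2, 4, 1, 7, 6, 3, 5, 9).

Fulton essential set (6 of the 15 Rothe cells):

[(1, 7, 0), (3, 1, 0), (3, 3, 1), (5, 6, 3), (6, 3, 2), (6, 5, 3)]


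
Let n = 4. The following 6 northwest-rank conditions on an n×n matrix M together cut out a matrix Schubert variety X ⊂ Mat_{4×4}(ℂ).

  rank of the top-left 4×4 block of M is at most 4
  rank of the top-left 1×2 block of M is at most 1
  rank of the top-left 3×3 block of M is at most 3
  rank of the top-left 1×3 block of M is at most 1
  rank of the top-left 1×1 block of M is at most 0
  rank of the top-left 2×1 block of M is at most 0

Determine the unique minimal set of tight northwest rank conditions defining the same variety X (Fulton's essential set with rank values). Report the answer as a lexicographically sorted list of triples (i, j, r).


The tightest implied rank at each (i,j), from the 6 conditions:

  R[1]: 0 | 1 | 1 | 1
  R[2]: 0 | 1 | 2 | 2
  R[3]: 1 | 2 | 3 | 3
  R[4]: 1 | 2 | 3 | 4

so w = (2, 3, 1, 4).

D(w) has 2 cells with 1 SE-corner; essential set:

[(2, 1, 0)]


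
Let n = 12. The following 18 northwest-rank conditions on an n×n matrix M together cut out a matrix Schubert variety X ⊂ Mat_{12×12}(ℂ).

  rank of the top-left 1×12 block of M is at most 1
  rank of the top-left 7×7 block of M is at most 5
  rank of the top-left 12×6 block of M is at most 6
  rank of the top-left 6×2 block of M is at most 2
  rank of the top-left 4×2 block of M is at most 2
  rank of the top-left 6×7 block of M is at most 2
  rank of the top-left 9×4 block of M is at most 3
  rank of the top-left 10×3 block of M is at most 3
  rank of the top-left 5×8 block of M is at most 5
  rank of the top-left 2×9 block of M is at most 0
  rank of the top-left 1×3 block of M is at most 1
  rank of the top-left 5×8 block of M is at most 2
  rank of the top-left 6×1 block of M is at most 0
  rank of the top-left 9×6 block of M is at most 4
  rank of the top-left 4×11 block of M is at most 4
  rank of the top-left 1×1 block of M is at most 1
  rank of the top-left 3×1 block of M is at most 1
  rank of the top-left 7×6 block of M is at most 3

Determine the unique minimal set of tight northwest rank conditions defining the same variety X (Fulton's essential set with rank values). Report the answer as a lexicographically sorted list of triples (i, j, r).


Reconstructing r_w from the 18 given conditions:

  0 0 0 0 0 0 0 0 0 1 1 1
  0 0 0 0 0 0 0 0 0 1 2 2
  0 1 1 1 1 1 1 1 1 2 3 3
  0 1 2 2 2 2 2 2 2 3 4 4
  0 1 2 2 2 2 2 2 3 4 5 5
  0 1 2 2 2 2 2 3 4 5 6 6
  1 2 3 3 3 3 3 4 5 6 7 7
  1 2 3 3 4 4 4 5 6 7 8 8
  1 2 3 3 4 4 5 6 7 8 9 9
  1 2 3 4 5 5 6 7 8 9 10 10
  1 2 3 4 5 6 7 8 9 10 11 11
  1 2 3 4 5 6 7 8 9 10 11 12

the unique w with this rank table is (10, 11, 2, 3, 9, 8, 1, 5, 7, 4, 6, 12).

ℓ(w)=34; the 6 essential cells (i,j,r):

[(2, 9, 0), (5, 8, 2), (6, 1, 0), (6, 7, 2), (9, 4, 3), (9, 6, 4)]


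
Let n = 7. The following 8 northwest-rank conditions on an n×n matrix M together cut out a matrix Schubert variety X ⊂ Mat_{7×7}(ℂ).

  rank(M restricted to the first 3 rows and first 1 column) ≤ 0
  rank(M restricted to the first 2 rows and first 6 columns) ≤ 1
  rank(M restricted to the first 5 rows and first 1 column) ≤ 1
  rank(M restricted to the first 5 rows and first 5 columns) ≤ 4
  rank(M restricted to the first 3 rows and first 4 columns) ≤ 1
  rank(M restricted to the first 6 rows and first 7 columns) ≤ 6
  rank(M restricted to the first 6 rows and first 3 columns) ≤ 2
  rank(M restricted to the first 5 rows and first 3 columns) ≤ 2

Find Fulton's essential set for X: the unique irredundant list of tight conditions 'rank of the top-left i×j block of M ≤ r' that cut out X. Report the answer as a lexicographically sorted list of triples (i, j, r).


Computing R[i][j] = min implied NW-rank bound (n=7, 8 conditions):

  i=1: 0 | 1 | 1 | 1 | 1 | 1 | 1
  i=2: 0 | 1 | 1 | 1 | 1 | 1 | 2
  i=3: 0 | 1 | 1 | 1 | 2 | 2 | 3
  i=4: 1 | 2 | 2 | 2 | 3 | 3 | 4
  i=5: 1 | 2 | 2 | 3 | 4 | 4 | 5
  i=6: 1 | 2 | 2 | 3 | 4 | 5 | 6
  i=7: 1 | 2 | 3 | 4 | 5 | 6 | 7

reading off 1-entries of Δ²R: w = (2, 7, 5, 1, 4, 6, 3).

Fulton essential set (4 of the 11 Rothe cells):

[(2, 6, 1), (3, 1, 0), (3, 4, 1), (6, 3, 2)]
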